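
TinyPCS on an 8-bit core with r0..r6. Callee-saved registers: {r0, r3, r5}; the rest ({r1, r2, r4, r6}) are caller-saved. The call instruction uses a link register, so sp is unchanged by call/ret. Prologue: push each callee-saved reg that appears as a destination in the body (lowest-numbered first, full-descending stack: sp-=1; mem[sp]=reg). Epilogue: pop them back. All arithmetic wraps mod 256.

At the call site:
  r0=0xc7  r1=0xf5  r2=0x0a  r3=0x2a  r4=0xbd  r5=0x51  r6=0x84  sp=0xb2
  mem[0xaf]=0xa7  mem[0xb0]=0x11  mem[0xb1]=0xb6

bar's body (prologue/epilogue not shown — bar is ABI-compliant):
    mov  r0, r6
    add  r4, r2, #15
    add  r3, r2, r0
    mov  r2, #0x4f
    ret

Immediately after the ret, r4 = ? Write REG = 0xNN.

REG = 0x19

prologue: push r0 → mem[0xb1]=0xc7, sp=0xb1
prologue: push r3 → mem[0xb0]=0x2a, sp=0xb0
body[0] mov  r0, r6 → r0=0x84
body[1] add  r4, r2, #15 → r4=0x19
body[2] add  r3, r2, r0 → r3=0x8e
body[3] mov  r2, #0x4f → r2=0x4f
epilogue: pop r3=0x2a, sp=0xb1
epilogue: pop r0=0xc7, sp=0xb2
r4 is caller-saved → body value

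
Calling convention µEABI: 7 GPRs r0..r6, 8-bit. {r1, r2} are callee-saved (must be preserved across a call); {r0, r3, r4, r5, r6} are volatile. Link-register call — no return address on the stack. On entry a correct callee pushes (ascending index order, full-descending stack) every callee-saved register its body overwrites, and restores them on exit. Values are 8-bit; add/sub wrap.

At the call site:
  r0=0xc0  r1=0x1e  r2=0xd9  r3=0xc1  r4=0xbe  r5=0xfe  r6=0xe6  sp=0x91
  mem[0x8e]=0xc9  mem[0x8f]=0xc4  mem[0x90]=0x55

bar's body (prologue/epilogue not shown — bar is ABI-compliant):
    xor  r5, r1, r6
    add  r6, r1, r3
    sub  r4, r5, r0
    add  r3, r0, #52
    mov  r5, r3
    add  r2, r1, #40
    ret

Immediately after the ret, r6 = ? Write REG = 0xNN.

REG = 0xdf

prologue: push r2 -> mem[0x90]=0xd9, sp=0x90
body[0] xor  r5, r1, r6 -> r5=0xf8
body[1] add  r6, r1, r3 -> r6=0xdf
body[2] sub  r4, r5, r0 -> r4=0x38
body[3] add  r3, r0, #52 -> r3=0xf4
body[4] mov  r5, r3 -> r5=0xf4
body[5] add  r2, r1, #40 -> r2=0x46
epilogue: pop r2=0xd9, sp=0x91
r6 is caller-saved -> body value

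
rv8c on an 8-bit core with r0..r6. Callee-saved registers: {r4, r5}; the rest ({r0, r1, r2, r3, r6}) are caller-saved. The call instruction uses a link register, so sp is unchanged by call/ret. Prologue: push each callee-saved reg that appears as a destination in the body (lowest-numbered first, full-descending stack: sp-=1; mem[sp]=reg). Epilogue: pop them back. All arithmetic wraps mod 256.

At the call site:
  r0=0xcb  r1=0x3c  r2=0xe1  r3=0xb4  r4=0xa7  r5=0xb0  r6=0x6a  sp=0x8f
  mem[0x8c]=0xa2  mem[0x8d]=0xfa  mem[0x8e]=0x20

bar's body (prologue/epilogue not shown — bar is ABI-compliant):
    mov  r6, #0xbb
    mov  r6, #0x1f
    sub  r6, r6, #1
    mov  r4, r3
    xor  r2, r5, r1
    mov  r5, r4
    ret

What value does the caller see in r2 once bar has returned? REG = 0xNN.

REG = 0x8c

prologue: push r4 → mem[0x8e]=0xa7, sp=0x8e
prologue: push r5 → mem[0x8d]=0xb0, sp=0x8d
body[0] mov  r6, #0xbb → r6=0xbb
body[1] mov  r6, #0x1f → r6=0x1f
body[2] sub  r6, r6, #1 → r6=0x1e
body[3] mov  r4, r3 → r4=0xb4
body[4] xor  r2, r5, r1 → r2=0x8c
body[5] mov  r5, r4 → r5=0xb4
epilogue: pop r5=0xb0, sp=0x8e
epilogue: pop r4=0xa7, sp=0x8f
r2 is caller-saved → body value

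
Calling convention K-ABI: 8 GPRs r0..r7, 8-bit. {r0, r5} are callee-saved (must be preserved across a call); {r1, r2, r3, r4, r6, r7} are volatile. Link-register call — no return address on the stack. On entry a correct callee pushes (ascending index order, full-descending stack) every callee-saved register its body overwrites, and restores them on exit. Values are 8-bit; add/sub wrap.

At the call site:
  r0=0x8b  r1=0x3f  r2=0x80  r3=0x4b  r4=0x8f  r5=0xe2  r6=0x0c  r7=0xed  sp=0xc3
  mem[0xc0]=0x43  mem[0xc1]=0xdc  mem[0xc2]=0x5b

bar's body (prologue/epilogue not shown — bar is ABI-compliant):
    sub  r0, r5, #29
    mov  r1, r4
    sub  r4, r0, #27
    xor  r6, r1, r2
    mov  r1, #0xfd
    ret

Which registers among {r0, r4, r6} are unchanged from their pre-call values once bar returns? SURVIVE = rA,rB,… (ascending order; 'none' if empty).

prologue: push r0 → mem[0xc2]=0x8b, sp=0xc2
body[0] sub  r0, r5, #29 → r0=0xc5
body[1] mov  r1, r4 → r1=0x8f
body[2] sub  r4, r0, #27 → r4=0xaa
body[3] xor  r6, r1, r2 → r6=0x0f
body[4] mov  r1, #0xfd → r1=0xfd
epilogue: pop r0=0x8b, sp=0xc3
r0: callee-saved, written=True
r4: caller-saved, written=True
r6: caller-saved, written=True

SURVIVE = r0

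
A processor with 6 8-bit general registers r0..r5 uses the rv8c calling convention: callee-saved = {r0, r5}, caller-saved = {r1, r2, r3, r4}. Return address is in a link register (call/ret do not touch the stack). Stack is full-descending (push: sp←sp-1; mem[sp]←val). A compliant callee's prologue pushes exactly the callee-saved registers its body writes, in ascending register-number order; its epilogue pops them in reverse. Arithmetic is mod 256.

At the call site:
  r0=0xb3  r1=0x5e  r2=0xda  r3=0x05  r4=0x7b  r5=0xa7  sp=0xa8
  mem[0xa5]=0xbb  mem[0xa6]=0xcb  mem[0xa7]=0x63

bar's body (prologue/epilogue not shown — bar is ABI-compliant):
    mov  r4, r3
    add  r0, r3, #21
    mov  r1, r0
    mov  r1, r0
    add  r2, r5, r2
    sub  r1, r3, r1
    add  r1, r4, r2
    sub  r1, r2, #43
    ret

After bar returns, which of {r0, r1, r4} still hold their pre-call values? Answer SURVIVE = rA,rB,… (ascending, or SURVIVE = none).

prologue: push r0 → mem[0xa7]=0xb3, sp=0xa7
body[0] mov  r4, r3 → r4=0x05
body[1] add  r0, r3, #21 → r0=0x1a
body[2] mov  r1, r0 → r1=0x1a
body[3] mov  r1, r0 → r1=0x1a
body[4] add  r2, r5, r2 → r2=0x81
body[5] sub  r1, r3, r1 → r1=0xeb
body[6] add  r1, r4, r2 → r1=0x86
body[7] sub  r1, r2, #43 → r1=0x56
epilogue: pop r0=0xb3, sp=0xa8
r0: callee-saved, written=True
r1: caller-saved, written=True
r4: caller-saved, written=True

SURVIVE = r0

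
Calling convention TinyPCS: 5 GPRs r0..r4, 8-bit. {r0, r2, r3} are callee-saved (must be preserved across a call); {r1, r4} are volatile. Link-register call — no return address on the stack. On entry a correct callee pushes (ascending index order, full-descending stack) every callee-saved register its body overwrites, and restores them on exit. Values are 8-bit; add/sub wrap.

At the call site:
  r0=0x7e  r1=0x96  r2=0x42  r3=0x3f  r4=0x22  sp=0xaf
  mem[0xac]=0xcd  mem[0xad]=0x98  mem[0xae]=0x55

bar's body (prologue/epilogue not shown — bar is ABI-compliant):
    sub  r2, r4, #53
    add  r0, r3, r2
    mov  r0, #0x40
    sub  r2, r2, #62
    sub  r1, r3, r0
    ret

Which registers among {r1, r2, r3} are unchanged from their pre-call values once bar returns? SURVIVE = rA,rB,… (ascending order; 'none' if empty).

prologue: push r0 -> mem[0xae]=0x7e, sp=0xae
prologue: push r2 -> mem[0xad]=0x42, sp=0xad
body[0] sub  r2, r4, #53 -> r2=0xed
body[1] add  r0, r3, r2 -> r0=0x2c
body[2] mov  r0, #0x40 -> r0=0x40
body[3] sub  r2, r2, #62 -> r2=0xaf
body[4] sub  r1, r3, r0 -> r1=0xff
epilogue: pop r2=0x42, sp=0xae
epilogue: pop r0=0x7e, sp=0xaf
r1: caller-saved, written=True
r2: callee-saved, written=True
r3: callee-saved, written=False

SURVIVE = r2,r3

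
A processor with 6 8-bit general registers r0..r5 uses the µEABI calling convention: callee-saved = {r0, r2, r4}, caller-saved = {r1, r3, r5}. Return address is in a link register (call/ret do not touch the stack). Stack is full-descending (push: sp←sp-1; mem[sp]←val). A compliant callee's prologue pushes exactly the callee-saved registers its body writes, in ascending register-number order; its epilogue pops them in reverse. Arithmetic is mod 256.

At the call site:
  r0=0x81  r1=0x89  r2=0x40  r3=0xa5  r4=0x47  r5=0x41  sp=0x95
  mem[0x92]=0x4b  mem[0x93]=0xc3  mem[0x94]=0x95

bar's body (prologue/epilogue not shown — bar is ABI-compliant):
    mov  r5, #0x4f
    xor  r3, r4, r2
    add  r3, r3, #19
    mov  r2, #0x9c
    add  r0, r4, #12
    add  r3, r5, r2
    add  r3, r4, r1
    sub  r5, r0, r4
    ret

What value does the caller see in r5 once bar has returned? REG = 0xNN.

REG = 0x0c

prologue: push r0 -> mem[0x94]=0x81, sp=0x94
prologue: push r2 -> mem[0x93]=0x40, sp=0x93
body[0] mov  r5, #0x4f -> r5=0x4f
body[1] xor  r3, r4, r2 -> r3=0x07
body[2] add  r3, r3, #19 -> r3=0x1a
body[3] mov  r2, #0x9c -> r2=0x9c
body[4] add  r0, r4, #12 -> r0=0x53
body[5] add  r3, r5, r2 -> r3=0xeb
body[6] add  r3, r4, r1 -> r3=0xd0
body[7] sub  r5, r0, r4 -> r5=0x0c
epilogue: pop r2=0x40, sp=0x94
epilogue: pop r0=0x81, sp=0x95
r5 is caller-saved -> body value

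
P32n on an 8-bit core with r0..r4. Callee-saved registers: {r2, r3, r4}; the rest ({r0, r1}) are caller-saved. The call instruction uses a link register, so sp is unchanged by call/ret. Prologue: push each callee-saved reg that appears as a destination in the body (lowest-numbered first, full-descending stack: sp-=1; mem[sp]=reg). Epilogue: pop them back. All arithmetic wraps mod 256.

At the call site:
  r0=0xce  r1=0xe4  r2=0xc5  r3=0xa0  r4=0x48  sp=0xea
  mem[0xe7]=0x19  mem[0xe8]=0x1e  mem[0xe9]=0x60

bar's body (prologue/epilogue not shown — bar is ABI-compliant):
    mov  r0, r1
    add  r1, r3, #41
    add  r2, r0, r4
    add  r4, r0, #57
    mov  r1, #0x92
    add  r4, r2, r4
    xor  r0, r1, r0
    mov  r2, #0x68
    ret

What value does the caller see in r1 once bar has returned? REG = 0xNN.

prologue: push r2 → mem[0xe9]=0xc5, sp=0xe9
prologue: push r4 → mem[0xe8]=0x48, sp=0xe8
body[0] mov  r0, r1 → r0=0xe4
body[1] add  r1, r3, #41 → r1=0xc9
body[2] add  r2, r0, r4 → r2=0x2c
body[3] add  r4, r0, #57 → r4=0x1d
body[4] mov  r1, #0x92 → r1=0x92
body[5] add  r4, r2, r4 → r4=0x49
body[6] xor  r0, r1, r0 → r0=0x76
body[7] mov  r2, #0x68 → r2=0x68
epilogue: pop r4=0x48, sp=0xe9
epilogue: pop r2=0xc5, sp=0xea
r1 is caller-saved → body value

REG = 0x92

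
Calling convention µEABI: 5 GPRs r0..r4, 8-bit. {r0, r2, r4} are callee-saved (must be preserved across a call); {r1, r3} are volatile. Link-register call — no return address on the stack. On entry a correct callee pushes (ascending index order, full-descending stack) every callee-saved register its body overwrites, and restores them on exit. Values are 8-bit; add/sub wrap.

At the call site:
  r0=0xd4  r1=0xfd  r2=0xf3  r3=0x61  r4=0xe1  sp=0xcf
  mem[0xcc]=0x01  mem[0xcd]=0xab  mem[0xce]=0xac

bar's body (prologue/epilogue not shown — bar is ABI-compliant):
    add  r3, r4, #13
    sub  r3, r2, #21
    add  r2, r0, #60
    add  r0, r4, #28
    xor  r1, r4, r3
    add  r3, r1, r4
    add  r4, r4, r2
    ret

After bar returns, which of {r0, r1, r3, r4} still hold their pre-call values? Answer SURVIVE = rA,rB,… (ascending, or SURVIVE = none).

prologue: push r0 → mem[0xce]=0xd4, sp=0xce
prologue: push r2 → mem[0xcd]=0xf3, sp=0xcd
prologue: push r4 → mem[0xcc]=0xe1, sp=0xcc
body[0] add  r3, r4, #13 → r3=0xee
body[1] sub  r3, r2, #21 → r3=0xde
body[2] add  r2, r0, #60 → r2=0x10
body[3] add  r0, r4, #28 → r0=0xfd
body[4] xor  r1, r4, r3 → r1=0x3f
body[5] add  r3, r1, r4 → r3=0x20
body[6] add  r4, r4, r2 → r4=0xf1
epilogue: pop r4=0xe1, sp=0xcd
epilogue: pop r2=0xf3, sp=0xce
epilogue: pop r0=0xd4, sp=0xcf
r0: callee-saved, written=True
r1: caller-saved, written=True
r3: caller-saved, written=True
r4: callee-saved, written=True

SURVIVE = r0,r4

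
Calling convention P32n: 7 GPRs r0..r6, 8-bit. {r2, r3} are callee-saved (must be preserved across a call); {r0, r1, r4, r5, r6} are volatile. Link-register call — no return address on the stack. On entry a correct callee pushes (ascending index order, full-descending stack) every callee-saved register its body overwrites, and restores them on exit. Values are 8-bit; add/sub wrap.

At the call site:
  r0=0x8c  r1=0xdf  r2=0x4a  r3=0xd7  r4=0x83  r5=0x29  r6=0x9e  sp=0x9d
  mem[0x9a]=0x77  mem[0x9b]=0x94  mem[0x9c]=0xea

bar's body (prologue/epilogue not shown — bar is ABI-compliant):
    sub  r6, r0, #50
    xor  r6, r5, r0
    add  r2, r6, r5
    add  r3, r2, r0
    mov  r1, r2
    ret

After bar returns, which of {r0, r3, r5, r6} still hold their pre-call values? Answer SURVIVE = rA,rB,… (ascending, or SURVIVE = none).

SURVIVE = r0,r3,r5

prologue: push r2 → mem[0x9c]=0x4a, sp=0x9c
prologue: push r3 → mem[0x9b]=0xd7, sp=0x9b
body[0] sub  r6, r0, #50 → r6=0x5a
body[1] xor  r6, r5, r0 → r6=0xa5
body[2] add  r2, r6, r5 → r2=0xce
body[3] add  r3, r2, r0 → r3=0x5a
body[4] mov  r1, r2 → r1=0xce
epilogue: pop r3=0xd7, sp=0x9c
epilogue: pop r2=0x4a, sp=0x9d
r0: caller-saved, written=False
r3: callee-saved, written=True
r5: caller-saved, written=False
r6: caller-saved, written=True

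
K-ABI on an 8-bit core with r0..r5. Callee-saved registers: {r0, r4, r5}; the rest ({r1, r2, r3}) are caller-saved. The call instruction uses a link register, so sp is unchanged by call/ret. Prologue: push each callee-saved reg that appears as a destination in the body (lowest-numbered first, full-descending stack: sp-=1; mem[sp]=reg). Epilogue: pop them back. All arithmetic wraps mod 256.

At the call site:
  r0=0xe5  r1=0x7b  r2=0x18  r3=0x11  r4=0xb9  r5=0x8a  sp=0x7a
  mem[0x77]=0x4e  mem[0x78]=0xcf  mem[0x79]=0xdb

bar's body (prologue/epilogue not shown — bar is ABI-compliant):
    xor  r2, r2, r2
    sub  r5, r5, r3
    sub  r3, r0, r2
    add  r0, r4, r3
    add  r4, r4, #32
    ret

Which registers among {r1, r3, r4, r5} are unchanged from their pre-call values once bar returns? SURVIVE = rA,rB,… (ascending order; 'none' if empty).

prologue: push r0 → mem[0x79]=0xe5, sp=0x79
prologue: push r4 → mem[0x78]=0xb9, sp=0x78
prologue: push r5 → mem[0x77]=0x8a, sp=0x77
body[0] xor  r2, r2, r2 → r2=0x00
body[1] sub  r5, r5, r3 → r5=0x79
body[2] sub  r3, r0, r2 → r3=0xe5
body[3] add  r0, r4, r3 → r0=0x9e
body[4] add  r4, r4, #32 → r4=0xd9
epilogue: pop r5=0x8a, sp=0x78
epilogue: pop r4=0xb9, sp=0x79
epilogue: pop r0=0xe5, sp=0x7a
r1: caller-saved, written=False
r3: caller-saved, written=True
r4: callee-saved, written=True
r5: callee-saved, written=True

SURVIVE = r1,r4,r5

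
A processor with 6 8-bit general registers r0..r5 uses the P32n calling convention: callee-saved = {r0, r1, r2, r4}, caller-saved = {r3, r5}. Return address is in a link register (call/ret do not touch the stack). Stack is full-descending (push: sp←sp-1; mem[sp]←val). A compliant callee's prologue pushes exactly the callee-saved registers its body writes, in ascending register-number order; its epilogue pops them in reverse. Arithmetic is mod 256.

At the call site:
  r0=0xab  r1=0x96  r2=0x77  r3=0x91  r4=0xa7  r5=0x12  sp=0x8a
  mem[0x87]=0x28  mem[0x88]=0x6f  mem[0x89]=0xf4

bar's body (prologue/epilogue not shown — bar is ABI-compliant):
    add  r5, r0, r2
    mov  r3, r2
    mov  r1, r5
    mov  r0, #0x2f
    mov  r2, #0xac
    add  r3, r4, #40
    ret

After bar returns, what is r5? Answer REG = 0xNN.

REG = 0x22

prologue: push r0 → mem[0x89]=0xab, sp=0x89
prologue: push r1 → mem[0x88]=0x96, sp=0x88
prologue: push r2 → mem[0x87]=0x77, sp=0x87
body[0] add  r5, r0, r2 → r5=0x22
body[1] mov  r3, r2 → r3=0x77
body[2] mov  r1, r5 → r1=0x22
body[3] mov  r0, #0x2f → r0=0x2f
body[4] mov  r2, #0xac → r2=0xac
body[5] add  r3, r4, #40 → r3=0xcf
epilogue: pop r2=0x77, sp=0x88
epilogue: pop r1=0x96, sp=0x89
epilogue: pop r0=0xab, sp=0x8a
r5 is caller-saved → body value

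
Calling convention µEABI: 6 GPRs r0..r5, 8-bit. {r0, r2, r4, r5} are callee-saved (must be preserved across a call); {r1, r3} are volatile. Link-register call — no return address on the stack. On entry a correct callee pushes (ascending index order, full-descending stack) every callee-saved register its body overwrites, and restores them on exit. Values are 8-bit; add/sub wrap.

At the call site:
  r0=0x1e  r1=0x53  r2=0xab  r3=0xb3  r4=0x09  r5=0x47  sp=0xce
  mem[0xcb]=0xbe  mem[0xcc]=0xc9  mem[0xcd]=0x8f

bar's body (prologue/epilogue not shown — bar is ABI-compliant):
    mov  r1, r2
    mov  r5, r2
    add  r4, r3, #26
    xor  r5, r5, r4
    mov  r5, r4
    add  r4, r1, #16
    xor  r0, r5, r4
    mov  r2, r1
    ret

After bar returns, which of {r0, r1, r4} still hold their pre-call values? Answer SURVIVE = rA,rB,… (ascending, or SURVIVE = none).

SURVIVE = r0,r4

prologue: push r0 → mem[0xcd]=0x1e, sp=0xcd
prologue: push r2 → mem[0xcc]=0xab, sp=0xcc
prologue: push r4 → mem[0xcb]=0x09, sp=0xcb
prologue: push r5 → mem[0xca]=0x47, sp=0xca
body[0] mov  r1, r2 → r1=0xab
body[1] mov  r5, r2 → r5=0xab
body[2] add  r4, r3, #26 → r4=0xcd
body[3] xor  r5, r5, r4 → r5=0x66
body[4] mov  r5, r4 → r5=0xcd
body[5] add  r4, r1, #16 → r4=0xbb
body[6] xor  r0, r5, r4 → r0=0x76
body[7] mov  r2, r1 → r2=0xab
epilogue: pop r5=0x47, sp=0xcb
epilogue: pop r4=0x09, sp=0xcc
epilogue: pop r2=0xab, sp=0xcd
epilogue: pop r0=0x1e, sp=0xce
r0: callee-saved, written=True
r1: caller-saved, written=True
r4: callee-saved, written=True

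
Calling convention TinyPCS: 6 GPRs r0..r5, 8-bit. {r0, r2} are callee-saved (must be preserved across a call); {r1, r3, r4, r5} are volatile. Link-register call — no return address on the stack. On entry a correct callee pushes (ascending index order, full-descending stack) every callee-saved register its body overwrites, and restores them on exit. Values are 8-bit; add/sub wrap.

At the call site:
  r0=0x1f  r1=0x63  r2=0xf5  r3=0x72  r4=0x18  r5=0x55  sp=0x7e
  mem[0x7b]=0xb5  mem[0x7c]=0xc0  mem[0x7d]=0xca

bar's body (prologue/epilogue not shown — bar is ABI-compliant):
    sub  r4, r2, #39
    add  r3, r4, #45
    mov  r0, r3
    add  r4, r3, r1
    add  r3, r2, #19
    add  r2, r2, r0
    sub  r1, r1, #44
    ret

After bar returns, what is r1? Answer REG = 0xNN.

REG = 0x37

prologue: push r0 → mem[0x7d]=0x1f, sp=0x7d
prologue: push r2 → mem[0x7c]=0xf5, sp=0x7c
body[0] sub  r4, r2, #39 → r4=0xce
body[1] add  r3, r4, #45 → r3=0xfb
body[2] mov  r0, r3 → r0=0xfb
body[3] add  r4, r3, r1 → r4=0x5e
body[4] add  r3, r2, #19 → r3=0x08
body[5] add  r2, r2, r0 → r2=0xf0
body[6] sub  r1, r1, #44 → r1=0x37
epilogue: pop r2=0xf5, sp=0x7d
epilogue: pop r0=0x1f, sp=0x7e
r1 is caller-saved → body value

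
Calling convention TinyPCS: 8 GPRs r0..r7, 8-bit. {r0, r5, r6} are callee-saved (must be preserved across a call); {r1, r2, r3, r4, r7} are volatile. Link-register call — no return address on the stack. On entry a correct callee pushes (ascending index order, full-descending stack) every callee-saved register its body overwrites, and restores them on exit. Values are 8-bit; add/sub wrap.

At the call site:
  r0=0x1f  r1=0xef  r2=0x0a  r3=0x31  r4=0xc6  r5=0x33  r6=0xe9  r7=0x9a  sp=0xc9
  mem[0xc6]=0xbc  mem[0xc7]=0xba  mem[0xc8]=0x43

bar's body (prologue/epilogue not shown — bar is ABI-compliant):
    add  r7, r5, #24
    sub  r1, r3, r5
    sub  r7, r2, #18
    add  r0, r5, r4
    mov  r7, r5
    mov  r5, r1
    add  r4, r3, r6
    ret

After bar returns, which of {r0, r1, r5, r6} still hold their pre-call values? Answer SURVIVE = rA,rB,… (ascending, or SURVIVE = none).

SURVIVE = r0,r5,r6

prologue: push r0 → mem[0xc8]=0x1f, sp=0xc8
prologue: push r5 → mem[0xc7]=0x33, sp=0xc7
body[0] add  r7, r5, #24 → r7=0x4b
body[1] sub  r1, r3, r5 → r1=0xfe
body[2] sub  r7, r2, #18 → r7=0xf8
body[3] add  r0, r5, r4 → r0=0xf9
body[4] mov  r7, r5 → r7=0x33
body[5] mov  r5, r1 → r5=0xfe
body[6] add  r4, r3, r6 → r4=0x1a
epilogue: pop r5=0x33, sp=0xc8
epilogue: pop r0=0x1f, sp=0xc9
r0: callee-saved, written=True
r1: caller-saved, written=True
r5: callee-saved, written=True
r6: callee-saved, written=False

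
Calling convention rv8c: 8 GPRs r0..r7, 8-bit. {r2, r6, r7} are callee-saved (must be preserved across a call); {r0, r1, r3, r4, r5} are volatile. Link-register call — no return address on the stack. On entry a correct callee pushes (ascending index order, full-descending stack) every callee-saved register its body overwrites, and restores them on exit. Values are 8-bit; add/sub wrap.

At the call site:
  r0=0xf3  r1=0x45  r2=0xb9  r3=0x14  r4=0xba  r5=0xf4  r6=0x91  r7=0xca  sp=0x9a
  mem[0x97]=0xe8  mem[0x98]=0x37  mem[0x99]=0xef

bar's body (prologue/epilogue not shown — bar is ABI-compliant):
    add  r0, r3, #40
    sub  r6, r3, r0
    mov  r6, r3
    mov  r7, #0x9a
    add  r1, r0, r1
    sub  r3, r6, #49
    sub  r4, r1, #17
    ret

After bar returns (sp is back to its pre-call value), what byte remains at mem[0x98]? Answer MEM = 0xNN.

MEM = 0xca

prologue: push r6 → mem[0x99]=0x91, sp=0x99
prologue: push r7 → mem[0x98]=0xca, sp=0x98
body[0] add  r0, r3, #40 → r0=0x3c
body[1] sub  r6, r3, r0 → r6=0xd8
body[2] mov  r6, r3 → r6=0x14
body[3] mov  r7, #0x9a → r7=0x9a
body[4] add  r1, r0, r1 → r1=0x81
body[5] sub  r3, r6, #49 → r3=0xe3
body[6] sub  r4, r1, #17 → r4=0x70
epilogue: pop r7=0xca, sp=0x99
epilogue: pop r6=0x91, sp=0x9a
prologue pushed ['r6', 'r7'] at ['0x99', '0x98']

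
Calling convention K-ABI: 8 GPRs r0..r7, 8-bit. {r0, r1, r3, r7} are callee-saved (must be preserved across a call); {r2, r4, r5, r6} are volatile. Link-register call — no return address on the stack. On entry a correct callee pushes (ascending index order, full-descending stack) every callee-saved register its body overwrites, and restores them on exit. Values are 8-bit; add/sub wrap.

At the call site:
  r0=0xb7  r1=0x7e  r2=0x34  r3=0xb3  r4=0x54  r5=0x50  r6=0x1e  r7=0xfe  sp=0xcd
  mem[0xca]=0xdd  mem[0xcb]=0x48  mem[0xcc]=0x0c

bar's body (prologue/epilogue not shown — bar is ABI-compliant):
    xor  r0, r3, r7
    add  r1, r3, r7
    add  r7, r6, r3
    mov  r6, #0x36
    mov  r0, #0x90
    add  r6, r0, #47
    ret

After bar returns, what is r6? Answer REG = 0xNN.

REG = 0xbf

prologue: push r0 → mem[0xcc]=0xb7, sp=0xcc
prologue: push r1 → mem[0xcb]=0x7e, sp=0xcb
prologue: push r7 → mem[0xca]=0xfe, sp=0xca
body[0] xor  r0, r3, r7 → r0=0x4d
body[1] add  r1, r3, r7 → r1=0xb1
body[2] add  r7, r6, r3 → r7=0xd1
body[3] mov  r6, #0x36 → r6=0x36
body[4] mov  r0, #0x90 → r0=0x90
body[5] add  r6, r0, #47 → r6=0xbf
epilogue: pop r7=0xfe, sp=0xcb
epilogue: pop r1=0x7e, sp=0xcc
epilogue: pop r0=0xb7, sp=0xcd
r6 is caller-saved → body value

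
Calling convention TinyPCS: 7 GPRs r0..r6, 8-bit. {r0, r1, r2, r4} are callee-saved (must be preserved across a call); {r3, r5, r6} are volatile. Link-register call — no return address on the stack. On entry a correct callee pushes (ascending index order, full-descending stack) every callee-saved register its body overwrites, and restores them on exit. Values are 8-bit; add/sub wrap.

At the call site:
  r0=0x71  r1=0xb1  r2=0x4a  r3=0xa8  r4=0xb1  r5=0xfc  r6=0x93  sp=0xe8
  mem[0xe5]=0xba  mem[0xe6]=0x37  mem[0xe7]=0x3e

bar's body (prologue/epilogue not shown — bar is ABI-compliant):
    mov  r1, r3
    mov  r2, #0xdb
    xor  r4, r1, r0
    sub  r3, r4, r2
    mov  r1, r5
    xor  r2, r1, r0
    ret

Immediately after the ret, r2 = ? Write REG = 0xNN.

prologue: push r1 -> mem[0xe7]=0xb1, sp=0xe7
prologue: push r2 -> mem[0xe6]=0x4a, sp=0xe6
prologue: push r4 -> mem[0xe5]=0xb1, sp=0xe5
body[0] mov  r1, r3 -> r1=0xa8
body[1] mov  r2, #0xdb -> r2=0xdb
body[2] xor  r4, r1, r0 -> r4=0xd9
body[3] sub  r3, r4, r2 -> r3=0xfe
body[4] mov  r1, r5 -> r1=0xfc
body[5] xor  r2, r1, r0 -> r2=0x8d
epilogue: pop r4=0xb1, sp=0xe6
epilogue: pop r2=0x4a, sp=0xe7
epilogue: pop r1=0xb1, sp=0xe8
r2 is callee-saved -> restored

REG = 0x4a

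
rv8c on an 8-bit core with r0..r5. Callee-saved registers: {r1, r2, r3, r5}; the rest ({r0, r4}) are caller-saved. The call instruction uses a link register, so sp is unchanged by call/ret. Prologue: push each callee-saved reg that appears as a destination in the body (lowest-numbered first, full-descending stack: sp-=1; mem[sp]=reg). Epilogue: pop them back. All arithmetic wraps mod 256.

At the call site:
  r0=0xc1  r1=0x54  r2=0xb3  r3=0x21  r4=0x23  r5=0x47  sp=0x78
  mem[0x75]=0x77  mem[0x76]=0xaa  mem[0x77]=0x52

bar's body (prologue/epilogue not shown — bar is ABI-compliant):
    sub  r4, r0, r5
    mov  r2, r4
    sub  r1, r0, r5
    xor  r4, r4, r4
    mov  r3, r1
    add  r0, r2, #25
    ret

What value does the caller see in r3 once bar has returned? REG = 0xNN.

prologue: push r1 -> mem[0x77]=0x54, sp=0x77
prologue: push r2 -> mem[0x76]=0xb3, sp=0x76
prologue: push r3 -> mem[0x75]=0x21, sp=0x75
body[0] sub  r4, r0, r5 -> r4=0x7a
body[1] mov  r2, r4 -> r2=0x7a
body[2] sub  r1, r0, r5 -> r1=0x7a
body[3] xor  r4, r4, r4 -> r4=0x00
body[4] mov  r3, r1 -> r3=0x7a
body[5] add  r0, r2, #25 -> r0=0x93
epilogue: pop r3=0x21, sp=0x76
epilogue: pop r2=0xb3, sp=0x77
epilogue: pop r1=0x54, sp=0x78
r3 is callee-saved -> restored

REG = 0x21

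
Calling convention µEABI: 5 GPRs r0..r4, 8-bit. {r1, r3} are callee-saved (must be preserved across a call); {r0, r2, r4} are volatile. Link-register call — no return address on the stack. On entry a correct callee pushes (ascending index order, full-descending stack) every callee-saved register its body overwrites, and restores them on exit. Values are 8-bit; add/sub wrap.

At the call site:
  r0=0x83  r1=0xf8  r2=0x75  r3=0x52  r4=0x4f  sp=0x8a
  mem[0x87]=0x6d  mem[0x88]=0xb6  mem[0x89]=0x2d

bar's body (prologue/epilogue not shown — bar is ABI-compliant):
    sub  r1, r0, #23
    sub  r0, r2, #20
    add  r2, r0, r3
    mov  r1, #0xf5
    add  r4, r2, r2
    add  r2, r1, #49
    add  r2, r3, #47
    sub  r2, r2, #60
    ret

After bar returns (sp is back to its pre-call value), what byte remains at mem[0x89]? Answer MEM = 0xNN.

MEM = 0xf8

prologue: push r1 -> mem[0x89]=0xf8, sp=0x89
body[0] sub  r1, r0, #23 -> r1=0x6c
body[1] sub  r0, r2, #20 -> r0=0x61
body[2] add  r2, r0, r3 -> r2=0xb3
body[3] mov  r1, #0xf5 -> r1=0xf5
body[4] add  r4, r2, r2 -> r4=0x66
body[5] add  r2, r1, #49 -> r2=0x26
body[6] add  r2, r3, #47 -> r2=0x81
body[7] sub  r2, r2, #60 -> r2=0x45
epilogue: pop r1=0xf8, sp=0x8a
prologue pushed ['r1'] at ['0x89']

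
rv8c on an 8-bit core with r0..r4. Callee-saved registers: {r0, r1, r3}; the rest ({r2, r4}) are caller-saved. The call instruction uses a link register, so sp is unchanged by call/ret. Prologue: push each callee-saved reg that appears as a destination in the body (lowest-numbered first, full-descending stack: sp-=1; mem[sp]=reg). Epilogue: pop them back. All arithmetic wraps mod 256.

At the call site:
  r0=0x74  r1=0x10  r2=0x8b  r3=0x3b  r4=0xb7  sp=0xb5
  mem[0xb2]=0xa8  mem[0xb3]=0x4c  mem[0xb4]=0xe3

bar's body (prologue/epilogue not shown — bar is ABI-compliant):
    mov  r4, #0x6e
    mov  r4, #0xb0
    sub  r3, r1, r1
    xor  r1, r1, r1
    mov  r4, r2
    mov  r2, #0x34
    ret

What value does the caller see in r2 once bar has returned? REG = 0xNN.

REG = 0x34

prologue: push r1 -> mem[0xb4]=0x10, sp=0xb4
prologue: push r3 -> mem[0xb3]=0x3b, sp=0xb3
body[0] mov  r4, #0x6e -> r4=0x6e
body[1] mov  r4, #0xb0 -> r4=0xb0
body[2] sub  r3, r1, r1 -> r3=0x00
body[3] xor  r1, r1, r1 -> r1=0x00
body[4] mov  r4, r2 -> r4=0x8b
body[5] mov  r2, #0x34 -> r2=0x34
epilogue: pop r3=0x3b, sp=0xb4
epilogue: pop r1=0x10, sp=0xb5
r2 is caller-saved -> body value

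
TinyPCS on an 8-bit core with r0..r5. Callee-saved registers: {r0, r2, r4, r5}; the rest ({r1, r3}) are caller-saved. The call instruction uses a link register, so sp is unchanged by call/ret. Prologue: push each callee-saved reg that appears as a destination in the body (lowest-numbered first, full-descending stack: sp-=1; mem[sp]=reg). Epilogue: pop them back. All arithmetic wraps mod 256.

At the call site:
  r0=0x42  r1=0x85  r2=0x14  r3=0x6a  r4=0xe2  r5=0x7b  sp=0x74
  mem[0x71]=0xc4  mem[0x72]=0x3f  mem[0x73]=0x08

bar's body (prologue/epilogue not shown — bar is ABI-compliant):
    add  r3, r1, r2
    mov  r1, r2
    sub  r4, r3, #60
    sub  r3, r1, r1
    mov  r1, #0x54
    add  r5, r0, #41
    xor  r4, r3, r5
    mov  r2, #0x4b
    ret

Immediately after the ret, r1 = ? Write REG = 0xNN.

prologue: push r2 -> mem[0x73]=0x14, sp=0x73
prologue: push r4 -> mem[0x72]=0xe2, sp=0x72
prologue: push r5 -> mem[0x71]=0x7b, sp=0x71
body[0] add  r3, r1, r2 -> r3=0x99
body[1] mov  r1, r2 -> r1=0x14
body[2] sub  r4, r3, #60 -> r4=0x5d
body[3] sub  r3, r1, r1 -> r3=0x00
body[4] mov  r1, #0x54 -> r1=0x54
body[5] add  r5, r0, #41 -> r5=0x6b
body[6] xor  r4, r3, r5 -> r4=0x6b
body[7] mov  r2, #0x4b -> r2=0x4b
epilogue: pop r5=0x7b, sp=0x72
epilogue: pop r4=0xe2, sp=0x73
epilogue: pop r2=0x14, sp=0x74
r1 is caller-saved -> body value

REG = 0x54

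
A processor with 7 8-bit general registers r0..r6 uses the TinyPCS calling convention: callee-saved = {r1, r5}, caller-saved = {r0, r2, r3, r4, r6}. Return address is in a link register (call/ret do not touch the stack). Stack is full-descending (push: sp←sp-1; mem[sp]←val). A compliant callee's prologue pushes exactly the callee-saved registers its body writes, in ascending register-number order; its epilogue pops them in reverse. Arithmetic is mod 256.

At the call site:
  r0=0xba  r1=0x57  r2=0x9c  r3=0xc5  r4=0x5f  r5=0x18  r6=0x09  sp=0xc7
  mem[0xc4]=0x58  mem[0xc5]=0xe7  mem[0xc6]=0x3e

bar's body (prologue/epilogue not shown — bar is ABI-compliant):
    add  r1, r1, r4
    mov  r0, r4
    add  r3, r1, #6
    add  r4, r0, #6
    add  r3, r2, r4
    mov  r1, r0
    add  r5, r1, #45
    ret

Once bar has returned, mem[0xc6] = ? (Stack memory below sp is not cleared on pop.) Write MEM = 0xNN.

prologue: push r1 -> mem[0xc6]=0x57, sp=0xc6
prologue: push r5 -> mem[0xc5]=0x18, sp=0xc5
body[0] add  r1, r1, r4 -> r1=0xb6
body[1] mov  r0, r4 -> r0=0x5f
body[2] add  r3, r1, #6 -> r3=0xbc
body[3] add  r4, r0, #6 -> r4=0x65
body[4] add  r3, r2, r4 -> r3=0x01
body[5] mov  r1, r0 -> r1=0x5f
body[6] add  r5, r1, #45 -> r5=0x8c
epilogue: pop r5=0x18, sp=0xc6
epilogue: pop r1=0x57, sp=0xc7
prologue pushed ['r1', 'r5'] at ['0xc6', '0xc5']

MEM = 0x57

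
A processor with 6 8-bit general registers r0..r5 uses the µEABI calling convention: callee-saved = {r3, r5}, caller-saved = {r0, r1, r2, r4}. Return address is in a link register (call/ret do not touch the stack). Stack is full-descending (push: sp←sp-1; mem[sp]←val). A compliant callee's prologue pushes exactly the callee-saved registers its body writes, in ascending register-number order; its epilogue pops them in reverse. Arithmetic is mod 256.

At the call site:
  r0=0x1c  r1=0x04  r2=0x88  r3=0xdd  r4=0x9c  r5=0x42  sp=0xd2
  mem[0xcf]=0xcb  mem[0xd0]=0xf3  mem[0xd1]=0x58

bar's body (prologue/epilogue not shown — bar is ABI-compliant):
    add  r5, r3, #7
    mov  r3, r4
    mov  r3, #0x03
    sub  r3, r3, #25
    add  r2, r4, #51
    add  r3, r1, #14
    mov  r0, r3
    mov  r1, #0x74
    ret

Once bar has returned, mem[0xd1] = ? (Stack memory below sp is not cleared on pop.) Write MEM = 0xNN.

MEM = 0xdd

prologue: push r3 -> mem[0xd1]=0xdd, sp=0xd1
prologue: push r5 -> mem[0xd0]=0x42, sp=0xd0
body[0] add  r5, r3, #7 -> r5=0xe4
body[1] mov  r3, r4 -> r3=0x9c
body[2] mov  r3, #0x03 -> r3=0x03
body[3] sub  r3, r3, #25 -> r3=0xea
body[4] add  r2, r4, #51 -> r2=0xcf
body[5] add  r3, r1, #14 -> r3=0x12
body[6] mov  r0, r3 -> r0=0x12
body[7] mov  r1, #0x74 -> r1=0x74
epilogue: pop r5=0x42, sp=0xd1
epilogue: pop r3=0xdd, sp=0xd2
prologue pushed ['r3', 'r5'] at ['0xd1', '0xd0']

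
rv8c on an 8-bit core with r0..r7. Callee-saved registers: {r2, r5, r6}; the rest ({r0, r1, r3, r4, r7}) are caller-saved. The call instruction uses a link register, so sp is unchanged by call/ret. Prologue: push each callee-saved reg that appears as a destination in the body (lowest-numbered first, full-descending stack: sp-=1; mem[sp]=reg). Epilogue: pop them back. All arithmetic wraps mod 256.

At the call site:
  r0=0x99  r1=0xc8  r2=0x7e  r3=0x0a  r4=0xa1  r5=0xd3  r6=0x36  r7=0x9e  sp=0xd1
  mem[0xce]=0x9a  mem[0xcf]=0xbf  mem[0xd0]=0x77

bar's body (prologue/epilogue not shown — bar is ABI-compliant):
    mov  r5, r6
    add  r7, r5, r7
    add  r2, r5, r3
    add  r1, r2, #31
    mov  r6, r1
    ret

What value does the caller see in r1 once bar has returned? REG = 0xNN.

prologue: push r2 → mem[0xd0]=0x7e, sp=0xd0
prologue: push r5 → mem[0xcf]=0xd3, sp=0xcf
prologue: push r6 → mem[0xce]=0x36, sp=0xce
body[0] mov  r5, r6 → r5=0x36
body[1] add  r7, r5, r7 → r7=0xd4
body[2] add  r2, r5, r3 → r2=0x40
body[3] add  r1, r2, #31 → r1=0x5f
body[4] mov  r6, r1 → r6=0x5f
epilogue: pop r6=0x36, sp=0xcf
epilogue: pop r5=0xd3, sp=0xd0
epilogue: pop r2=0x7e, sp=0xd1
r1 is caller-saved → body value

REG = 0x5f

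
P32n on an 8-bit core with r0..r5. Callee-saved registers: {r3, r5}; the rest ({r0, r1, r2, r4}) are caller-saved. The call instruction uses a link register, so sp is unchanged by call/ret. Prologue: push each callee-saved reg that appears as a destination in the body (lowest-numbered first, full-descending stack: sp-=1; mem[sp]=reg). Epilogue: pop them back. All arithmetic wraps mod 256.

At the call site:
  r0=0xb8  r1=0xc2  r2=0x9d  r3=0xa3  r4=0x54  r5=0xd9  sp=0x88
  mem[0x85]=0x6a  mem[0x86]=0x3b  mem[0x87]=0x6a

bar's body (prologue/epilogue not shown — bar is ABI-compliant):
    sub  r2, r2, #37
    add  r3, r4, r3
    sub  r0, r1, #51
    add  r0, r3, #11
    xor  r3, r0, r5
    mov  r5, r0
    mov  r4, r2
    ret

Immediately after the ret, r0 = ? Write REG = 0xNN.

prologue: push r3 -> mem[0x87]=0xa3, sp=0x87
prologue: push r5 -> mem[0x86]=0xd9, sp=0x86
body[0] sub  r2, r2, #37 -> r2=0x78
body[1] add  r3, r4, r3 -> r3=0xf7
body[2] sub  r0, r1, #51 -> r0=0x8f
body[3] add  r0, r3, #11 -> r0=0x02
body[4] xor  r3, r0, r5 -> r3=0xdb
body[5] mov  r5, r0 -> r5=0x02
body[6] mov  r4, r2 -> r4=0x78
epilogue: pop r5=0xd9, sp=0x87
epilogue: pop r3=0xa3, sp=0x88
r0 is caller-saved -> body value

REG = 0x02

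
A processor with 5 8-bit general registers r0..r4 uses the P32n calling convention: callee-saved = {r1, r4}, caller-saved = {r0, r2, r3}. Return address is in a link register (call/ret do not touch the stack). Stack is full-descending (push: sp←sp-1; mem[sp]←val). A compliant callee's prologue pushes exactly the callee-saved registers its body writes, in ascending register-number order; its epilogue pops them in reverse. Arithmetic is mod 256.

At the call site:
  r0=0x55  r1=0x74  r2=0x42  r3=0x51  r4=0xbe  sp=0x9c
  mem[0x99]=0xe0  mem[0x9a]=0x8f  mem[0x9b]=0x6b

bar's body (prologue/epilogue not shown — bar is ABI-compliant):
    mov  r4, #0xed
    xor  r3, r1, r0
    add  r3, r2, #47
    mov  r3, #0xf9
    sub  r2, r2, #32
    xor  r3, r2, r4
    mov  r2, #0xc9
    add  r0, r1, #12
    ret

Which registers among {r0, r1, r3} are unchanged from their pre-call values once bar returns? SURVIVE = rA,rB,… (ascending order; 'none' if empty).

SURVIVE = r1

prologue: push r4 → mem[0x9b]=0xbe, sp=0x9b
body[0] mov  r4, #0xed → r4=0xed
body[1] xor  r3, r1, r0 → r3=0x21
body[2] add  r3, r2, #47 → r3=0x71
body[3] mov  r3, #0xf9 → r3=0xf9
body[4] sub  r2, r2, #32 → r2=0x22
body[5] xor  r3, r2, r4 → r3=0xcf
body[6] mov  r2, #0xc9 → r2=0xc9
body[7] add  r0, r1, #12 → r0=0x80
epilogue: pop r4=0xbe, sp=0x9c
r0: caller-saved, written=True
r1: callee-saved, written=False
r3: caller-saved, written=True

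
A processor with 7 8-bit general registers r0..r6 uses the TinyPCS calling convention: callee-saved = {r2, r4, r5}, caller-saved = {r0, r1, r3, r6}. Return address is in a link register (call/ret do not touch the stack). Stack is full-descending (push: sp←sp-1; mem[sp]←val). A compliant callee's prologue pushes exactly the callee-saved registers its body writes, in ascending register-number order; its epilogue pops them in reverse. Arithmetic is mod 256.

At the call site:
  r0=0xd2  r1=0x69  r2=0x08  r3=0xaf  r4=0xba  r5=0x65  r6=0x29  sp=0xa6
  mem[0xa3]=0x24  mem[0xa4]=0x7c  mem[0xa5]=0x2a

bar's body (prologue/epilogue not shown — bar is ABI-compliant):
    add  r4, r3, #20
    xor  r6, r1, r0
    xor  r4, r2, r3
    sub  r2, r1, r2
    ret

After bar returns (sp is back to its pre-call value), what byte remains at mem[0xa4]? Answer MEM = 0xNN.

MEM = 0xba

prologue: push r2 -> mem[0xa5]=0x08, sp=0xa5
prologue: push r4 -> mem[0xa4]=0xba, sp=0xa4
body[0] add  r4, r3, #20 -> r4=0xc3
body[1] xor  r6, r1, r0 -> r6=0xbb
body[2] xor  r4, r2, r3 -> r4=0xa7
body[3] sub  r2, r1, r2 -> r2=0x61
epilogue: pop r4=0xba, sp=0xa5
epilogue: pop r2=0x08, sp=0xa6
prologue pushed ['r2', 'r4'] at ['0xa5', '0xa4']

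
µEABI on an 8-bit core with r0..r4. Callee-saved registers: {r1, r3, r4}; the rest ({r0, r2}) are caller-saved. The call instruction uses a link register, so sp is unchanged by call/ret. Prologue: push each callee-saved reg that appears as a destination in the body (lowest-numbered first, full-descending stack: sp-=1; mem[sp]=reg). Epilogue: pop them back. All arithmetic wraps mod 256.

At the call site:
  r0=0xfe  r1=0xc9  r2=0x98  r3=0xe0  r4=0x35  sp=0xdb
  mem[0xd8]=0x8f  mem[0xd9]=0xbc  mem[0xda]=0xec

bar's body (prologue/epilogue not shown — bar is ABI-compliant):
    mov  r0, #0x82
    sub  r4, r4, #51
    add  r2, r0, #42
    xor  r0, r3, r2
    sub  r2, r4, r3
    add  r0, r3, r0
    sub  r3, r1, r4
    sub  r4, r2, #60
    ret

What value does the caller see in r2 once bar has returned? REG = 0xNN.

REG = 0x22

prologue: push r3 -> mem[0xda]=0xe0, sp=0xda
prologue: push r4 -> mem[0xd9]=0x35, sp=0xd9
body[0] mov  r0, #0x82 -> r0=0x82
body[1] sub  r4, r4, #51 -> r4=0x02
body[2] add  r2, r0, #42 -> r2=0xac
body[3] xor  r0, r3, r2 -> r0=0x4c
body[4] sub  r2, r4, r3 -> r2=0x22
body[5] add  r0, r3, r0 -> r0=0x2c
body[6] sub  r3, r1, r4 -> r3=0xc7
body[7] sub  r4, r2, #60 -> r4=0xe6
epilogue: pop r4=0x35, sp=0xda
epilogue: pop r3=0xe0, sp=0xdb
r2 is caller-saved -> body value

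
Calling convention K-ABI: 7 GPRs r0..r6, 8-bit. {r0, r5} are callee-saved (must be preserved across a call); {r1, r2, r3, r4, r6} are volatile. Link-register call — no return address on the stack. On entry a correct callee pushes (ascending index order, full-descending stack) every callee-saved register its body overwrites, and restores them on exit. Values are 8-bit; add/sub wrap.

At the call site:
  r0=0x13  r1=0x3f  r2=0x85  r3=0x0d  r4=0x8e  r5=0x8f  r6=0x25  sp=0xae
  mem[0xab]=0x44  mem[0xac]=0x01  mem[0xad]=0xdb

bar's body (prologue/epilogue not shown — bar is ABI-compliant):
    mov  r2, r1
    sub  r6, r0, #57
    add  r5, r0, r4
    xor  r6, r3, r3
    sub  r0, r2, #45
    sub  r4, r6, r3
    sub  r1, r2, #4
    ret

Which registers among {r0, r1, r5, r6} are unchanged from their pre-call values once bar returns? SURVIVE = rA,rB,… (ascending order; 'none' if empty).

prologue: push r0 → mem[0xad]=0x13, sp=0xad
prologue: push r5 → mem[0xac]=0x8f, sp=0xac
body[0] mov  r2, r1 → r2=0x3f
body[1] sub  r6, r0, #57 → r6=0xda
body[2] add  r5, r0, r4 → r5=0xa1
body[3] xor  r6, r3, r3 → r6=0x00
body[4] sub  r0, r2, #45 → r0=0x12
body[5] sub  r4, r6, r3 → r4=0xf3
body[6] sub  r1, r2, #4 → r1=0x3b
epilogue: pop r5=0x8f, sp=0xad
epilogue: pop r0=0x13, sp=0xae
r0: callee-saved, written=True
r1: caller-saved, written=True
r5: callee-saved, written=True
r6: caller-saved, written=True

SURVIVE = r0,r5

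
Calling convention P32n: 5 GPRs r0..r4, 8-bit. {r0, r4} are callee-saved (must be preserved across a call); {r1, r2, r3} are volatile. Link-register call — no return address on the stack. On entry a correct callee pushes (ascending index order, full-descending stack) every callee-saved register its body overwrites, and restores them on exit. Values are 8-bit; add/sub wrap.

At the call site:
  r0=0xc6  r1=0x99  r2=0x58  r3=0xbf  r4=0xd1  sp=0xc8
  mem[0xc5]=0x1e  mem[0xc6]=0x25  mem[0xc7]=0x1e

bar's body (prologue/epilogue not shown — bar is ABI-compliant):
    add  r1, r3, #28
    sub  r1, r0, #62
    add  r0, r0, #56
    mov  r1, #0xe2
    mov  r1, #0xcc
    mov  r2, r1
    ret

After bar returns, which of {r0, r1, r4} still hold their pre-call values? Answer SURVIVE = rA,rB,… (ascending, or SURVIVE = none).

prologue: push r0 → mem[0xc7]=0xc6, sp=0xc7
body[0] add  r1, r3, #28 → r1=0xdb
body[1] sub  r1, r0, #62 → r1=0x88
body[2] add  r0, r0, #56 → r0=0xfe
body[3] mov  r1, #0xe2 → r1=0xe2
body[4] mov  r1, #0xcc → r1=0xcc
body[5] mov  r2, r1 → r2=0xcc
epilogue: pop r0=0xc6, sp=0xc8
r0: callee-saved, written=True
r1: caller-saved, written=True
r4: callee-saved, written=False

SURVIVE = r0,r4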